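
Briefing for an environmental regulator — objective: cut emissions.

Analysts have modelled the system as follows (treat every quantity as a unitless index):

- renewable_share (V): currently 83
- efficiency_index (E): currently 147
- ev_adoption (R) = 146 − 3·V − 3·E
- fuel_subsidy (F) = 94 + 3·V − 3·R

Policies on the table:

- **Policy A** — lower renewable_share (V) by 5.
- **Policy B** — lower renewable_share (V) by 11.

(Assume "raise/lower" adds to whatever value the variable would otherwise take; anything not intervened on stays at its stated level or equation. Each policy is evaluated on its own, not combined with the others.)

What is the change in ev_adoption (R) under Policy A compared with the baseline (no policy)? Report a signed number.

15

Baseline:
  V = 83
  E = 147
  R = 146 − 3·83 − 3·147 = -544
Policy A (V − 5):
  V = 83 − 5 = 78
  E = 147
  R = 146 − 3·78 − 3·147 = -529
Change in R: -529 − (-544) = 15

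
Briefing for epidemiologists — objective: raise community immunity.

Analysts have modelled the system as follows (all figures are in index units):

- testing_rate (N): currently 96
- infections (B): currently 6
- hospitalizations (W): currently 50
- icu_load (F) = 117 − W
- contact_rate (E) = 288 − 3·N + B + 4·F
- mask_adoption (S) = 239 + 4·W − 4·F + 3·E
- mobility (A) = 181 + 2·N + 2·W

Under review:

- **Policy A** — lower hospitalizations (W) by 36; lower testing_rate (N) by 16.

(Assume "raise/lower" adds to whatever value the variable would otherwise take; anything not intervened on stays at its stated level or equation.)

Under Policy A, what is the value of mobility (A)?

369

Policy A (W − 36, N − 16):
  N = 96 − 16 = 80
  W = 50 − 36 = 14
  A = 181 + 2·80 + 2·14 = 369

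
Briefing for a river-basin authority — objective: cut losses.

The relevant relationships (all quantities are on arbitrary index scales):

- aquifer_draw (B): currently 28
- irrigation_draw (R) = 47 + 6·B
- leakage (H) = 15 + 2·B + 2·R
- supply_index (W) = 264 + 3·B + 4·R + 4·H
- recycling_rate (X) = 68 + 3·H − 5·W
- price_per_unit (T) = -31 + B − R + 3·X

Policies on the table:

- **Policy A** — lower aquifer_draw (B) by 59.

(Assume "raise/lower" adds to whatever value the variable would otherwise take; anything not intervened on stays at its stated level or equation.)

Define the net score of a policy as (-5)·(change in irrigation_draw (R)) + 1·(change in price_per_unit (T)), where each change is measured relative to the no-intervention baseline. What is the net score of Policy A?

Baseline:
  B = 28
  R = 47 + 6·28 = 215
  H = 15 + 2·28 + 2·215 = 501
  W = 264 + 3·28 + 4·215 + 4·501 = 3212
  X = 68 + 3·501 − 5·3212 = -14489
  T = -31 + 28 − 215 + 3·(-14489) = -43685
Policy A (B − 59):
  B = 28 − 59 = -31
  R = 47 + 6·(-31) = -139
  H = 15 + 2·(-31) + 2·(-139) = -325
  W = 264 + 3·(-31) + 4·(-139) + 4·(-325) = -1685
  X = 68 + 3·(-325) − 5·(-1685) = 7518
  T = -31 + (-31) − (-139) + 3·7518 = 22631
ΔR = -139 − 215 = -354; ΔT = 22631 − (-43685) = 66316
Score = (-5)·(-354) + 1·66316 = 68086

68086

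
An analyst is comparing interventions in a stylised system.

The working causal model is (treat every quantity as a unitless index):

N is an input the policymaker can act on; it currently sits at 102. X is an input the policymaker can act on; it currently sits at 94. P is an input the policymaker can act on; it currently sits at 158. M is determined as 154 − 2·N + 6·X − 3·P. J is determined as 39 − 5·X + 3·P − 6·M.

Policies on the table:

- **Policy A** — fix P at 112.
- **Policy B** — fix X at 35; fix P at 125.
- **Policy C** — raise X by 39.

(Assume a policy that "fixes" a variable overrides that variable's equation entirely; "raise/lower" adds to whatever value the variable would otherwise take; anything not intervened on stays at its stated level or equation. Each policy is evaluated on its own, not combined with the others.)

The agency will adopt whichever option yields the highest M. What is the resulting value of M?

Policy A (P := 112):
  N = 102
  X = 94
  P = 112
  M = 154 − 2·102 + 6·94 − 3·112 = 178
Policy B (X := 35, P := 125):
  N = 102
  X = 35
  P = 125
  M = 154 − 2·102 + 6·35 − 3·125 = -215
Policy C (X + 39):
  N = 102
  X = 94 + 39 = 133
  P = 158
  M = 154 − 2·102 + 6·133 − 3·158 = 274
Comparing — Policy A: M=178, Policy B: M=-215, Policy C: M=274. Highest is 274 (Policy C).

274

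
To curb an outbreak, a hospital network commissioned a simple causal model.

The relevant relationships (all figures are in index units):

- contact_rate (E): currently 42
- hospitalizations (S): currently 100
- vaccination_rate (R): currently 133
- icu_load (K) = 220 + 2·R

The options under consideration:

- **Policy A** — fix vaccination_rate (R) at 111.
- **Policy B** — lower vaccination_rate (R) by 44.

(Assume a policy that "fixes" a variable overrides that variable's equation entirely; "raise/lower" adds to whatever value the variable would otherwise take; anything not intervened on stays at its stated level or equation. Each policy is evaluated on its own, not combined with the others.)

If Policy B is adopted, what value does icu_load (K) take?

Policy B (R − 44):
  R = 133 − 44 = 89
  K = 220 + 2·89 = 398

398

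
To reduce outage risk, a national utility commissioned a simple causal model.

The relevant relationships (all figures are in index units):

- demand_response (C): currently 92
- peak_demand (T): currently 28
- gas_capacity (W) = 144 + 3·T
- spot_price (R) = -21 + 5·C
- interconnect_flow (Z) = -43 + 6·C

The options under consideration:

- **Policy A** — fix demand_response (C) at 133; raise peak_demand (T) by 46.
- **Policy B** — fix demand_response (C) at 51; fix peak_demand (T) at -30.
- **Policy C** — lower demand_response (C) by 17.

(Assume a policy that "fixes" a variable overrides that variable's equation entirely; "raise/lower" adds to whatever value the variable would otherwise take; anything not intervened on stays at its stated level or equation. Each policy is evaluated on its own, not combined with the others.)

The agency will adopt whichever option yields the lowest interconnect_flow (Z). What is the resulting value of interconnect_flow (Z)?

263

Policy A (C := 133, T + 46):
  C = 133
  Z = -43 + 6·133 = 755
Policy B (C := 51, T := -30):
  C = 51
  Z = -43 + 6·51 = 263
Policy C (C − 17):
  C = 92 − 17 = 75
  Z = -43 + 6·75 = 407
Comparing — Policy A: Z=755, Policy B: Z=263, Policy C: Z=407. Lowest is 263 (Policy B).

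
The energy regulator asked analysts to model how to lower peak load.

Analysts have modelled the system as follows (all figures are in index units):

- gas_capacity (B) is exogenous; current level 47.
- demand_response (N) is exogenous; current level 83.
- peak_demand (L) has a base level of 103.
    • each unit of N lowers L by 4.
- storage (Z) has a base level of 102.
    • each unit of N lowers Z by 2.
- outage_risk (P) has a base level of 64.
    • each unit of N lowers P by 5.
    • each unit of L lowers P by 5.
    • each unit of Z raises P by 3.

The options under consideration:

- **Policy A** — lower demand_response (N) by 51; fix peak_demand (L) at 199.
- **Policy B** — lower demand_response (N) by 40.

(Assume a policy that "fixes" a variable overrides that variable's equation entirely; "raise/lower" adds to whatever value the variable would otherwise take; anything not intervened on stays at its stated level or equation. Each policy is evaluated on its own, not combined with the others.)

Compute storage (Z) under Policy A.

38

Policy A (N − 51, L := 199):
  N = 83 − 51 = 32
  Z = 102 − 2·32 = 38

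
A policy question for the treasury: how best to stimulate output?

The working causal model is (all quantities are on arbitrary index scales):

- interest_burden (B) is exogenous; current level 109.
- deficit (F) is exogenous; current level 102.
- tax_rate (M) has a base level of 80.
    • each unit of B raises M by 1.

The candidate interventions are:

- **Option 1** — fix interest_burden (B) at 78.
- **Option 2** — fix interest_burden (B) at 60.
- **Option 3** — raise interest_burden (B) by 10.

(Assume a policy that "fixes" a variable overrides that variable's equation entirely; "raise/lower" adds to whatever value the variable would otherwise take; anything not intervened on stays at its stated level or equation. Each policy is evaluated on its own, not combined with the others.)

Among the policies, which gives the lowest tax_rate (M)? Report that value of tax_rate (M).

Option 1 (B := 78):
  B = 78
  M = 80 + 78 = 158
Option 2 (B := 60):
  B = 60
  M = 80 + 60 = 140
Option 3 (B + 10):
  B = 109 + 10 = 119
  M = 80 + 119 = 199
Comparing — Option 1: M=158, Option 2: M=140, Option 3: M=199. Lowest is 140 (Option 2).

140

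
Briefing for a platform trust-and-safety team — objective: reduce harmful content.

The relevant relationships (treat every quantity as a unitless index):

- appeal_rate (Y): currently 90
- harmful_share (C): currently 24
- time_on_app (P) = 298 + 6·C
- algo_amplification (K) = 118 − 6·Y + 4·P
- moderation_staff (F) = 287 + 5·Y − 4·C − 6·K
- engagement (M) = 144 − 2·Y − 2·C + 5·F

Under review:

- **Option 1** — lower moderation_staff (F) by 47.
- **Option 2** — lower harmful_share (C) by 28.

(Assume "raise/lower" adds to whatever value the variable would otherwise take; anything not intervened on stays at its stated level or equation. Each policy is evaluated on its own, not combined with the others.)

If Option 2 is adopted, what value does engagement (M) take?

Option 2 (C − 28):
  Y = 90
  C = 24 − 28 = -4
  P = 298 + 6·(-4) = 274
  K = 118 − 6·90 + 4·274 = 674
  F = 287 + 5·90 − 4·(-4) − 6·674 = -3291
  M = 144 − 2·90 − 2·(-4) + 5·(-3291) = -16483

-16483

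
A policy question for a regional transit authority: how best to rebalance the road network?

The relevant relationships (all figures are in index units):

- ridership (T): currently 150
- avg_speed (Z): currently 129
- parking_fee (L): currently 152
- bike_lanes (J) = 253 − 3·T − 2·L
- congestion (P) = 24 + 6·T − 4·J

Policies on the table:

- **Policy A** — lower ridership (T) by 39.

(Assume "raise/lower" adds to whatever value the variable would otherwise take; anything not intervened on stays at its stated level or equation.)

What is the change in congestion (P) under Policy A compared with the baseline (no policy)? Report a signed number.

Baseline:
  T = 150
  L = 152
  J = 253 − 3·150 − 2·152 = -501
  P = 24 + 6·150 − 4·(-501) = 2928
Policy A (T − 39):
  T = 150 − 39 = 111
  L = 152
  J = 253 − 3·111 − 2·152 = -384
  P = 24 + 6·111 − 4·(-384) = 2226
Change in P: 2226 − 2928 = -702

-702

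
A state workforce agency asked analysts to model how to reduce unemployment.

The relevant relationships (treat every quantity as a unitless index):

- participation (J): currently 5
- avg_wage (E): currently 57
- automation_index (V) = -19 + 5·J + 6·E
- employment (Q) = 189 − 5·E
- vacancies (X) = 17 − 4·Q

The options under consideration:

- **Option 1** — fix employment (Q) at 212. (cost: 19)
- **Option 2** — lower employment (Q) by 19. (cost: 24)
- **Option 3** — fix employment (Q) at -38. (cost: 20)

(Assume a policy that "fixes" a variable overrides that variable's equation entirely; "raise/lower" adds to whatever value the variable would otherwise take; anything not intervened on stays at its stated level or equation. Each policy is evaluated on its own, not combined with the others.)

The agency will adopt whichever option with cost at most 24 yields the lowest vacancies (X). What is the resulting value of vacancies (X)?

Option 1 (Q := 212):
  E = 57
  Q = 212
  X = 17 − 4·212 = -831
Option 2 (Q − 19):
  E = 57
  Q = 189 − 5·57 (−19 from intervention) = -115
  X = 17 − 4·(-115) = 477
Option 3 (Q := -38):
  E = 57
  Q = -38
  X = 17 − 4·(-38) = 169
Comparing — Option 1: X=-831, Option 2: X=477, Option 3: X=169. Lowest is -831 (Option 1).

-831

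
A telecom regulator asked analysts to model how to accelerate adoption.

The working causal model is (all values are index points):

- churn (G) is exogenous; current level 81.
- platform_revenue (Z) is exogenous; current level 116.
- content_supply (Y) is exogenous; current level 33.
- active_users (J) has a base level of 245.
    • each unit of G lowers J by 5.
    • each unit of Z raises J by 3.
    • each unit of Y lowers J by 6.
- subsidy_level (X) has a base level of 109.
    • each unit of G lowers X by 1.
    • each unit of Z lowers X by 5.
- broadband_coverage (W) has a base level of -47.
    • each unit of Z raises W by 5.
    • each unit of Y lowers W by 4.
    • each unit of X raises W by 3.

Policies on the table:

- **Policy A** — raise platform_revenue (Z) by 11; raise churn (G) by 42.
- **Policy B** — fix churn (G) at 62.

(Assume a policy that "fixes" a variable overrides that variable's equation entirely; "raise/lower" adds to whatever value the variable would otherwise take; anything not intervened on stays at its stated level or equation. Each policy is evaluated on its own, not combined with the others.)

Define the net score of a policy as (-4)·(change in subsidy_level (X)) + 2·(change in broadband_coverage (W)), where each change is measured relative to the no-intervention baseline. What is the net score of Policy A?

-84

Baseline:
  G = 81
  Z = 116
  Y = 33
  X = 109 − 81 − 5·116 = -552
  W = -47 + 5·116 − 4·33 + 3·(-552) = -1255
Policy A (Z + 11, G + 42):
  G = 81 + 42 = 123
  Z = 116 + 11 = 127
  Y = 33
  X = 109 − 123 − 5·127 = -649
  W = -47 + 5·127 − 4·33 + 3·(-649) = -1491
ΔX = -649 − (-552) = -97; ΔW = -1491 − (-1255) = -236
Score = (-4)·(-97) + 2·(-236) = -84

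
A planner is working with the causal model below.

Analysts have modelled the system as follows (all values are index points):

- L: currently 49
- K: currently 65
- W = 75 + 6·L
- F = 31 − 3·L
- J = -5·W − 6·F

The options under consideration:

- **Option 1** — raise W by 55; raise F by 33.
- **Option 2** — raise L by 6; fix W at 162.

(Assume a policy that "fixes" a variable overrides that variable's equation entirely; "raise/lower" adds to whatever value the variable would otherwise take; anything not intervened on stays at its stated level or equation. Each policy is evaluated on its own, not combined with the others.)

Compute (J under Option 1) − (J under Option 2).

Option 1 (W + 55, F + 33):
  L = 49
  W = 75 + 6·49 (+55 from intervention) = 424
  F = 31 − 3·49 (+33 from intervention) = -83
  J = 0 − 5·424 − 6·(-83) = -1622
Option 2 (L + 6, W := 162):
  L = 49 + 6 = 55
  W = 162
  F = 31 − 3·55 = -134
  J = 0 − 5·162 − 6·(-134) = -6
J: -1622 − (-6) = -1616

-1616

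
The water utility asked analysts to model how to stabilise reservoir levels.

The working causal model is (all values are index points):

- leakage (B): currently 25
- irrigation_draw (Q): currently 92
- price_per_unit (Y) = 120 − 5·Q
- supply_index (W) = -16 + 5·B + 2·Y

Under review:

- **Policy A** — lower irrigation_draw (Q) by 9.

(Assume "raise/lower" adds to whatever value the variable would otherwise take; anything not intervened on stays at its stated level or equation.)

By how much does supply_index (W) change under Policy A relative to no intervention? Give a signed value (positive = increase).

90

Baseline:
  B = 25
  Q = 92
  Y = 120 − 5·92 = -340
  W = -16 + 5·25 + 2·(-340) = -571
Policy A (Q − 9):
  B = 25
  Q = 92 − 9 = 83
  Y = 120 − 5·83 = -295
  W = -16 + 5·25 + 2·(-295) = -481
Change in W: -481 − (-571) = 90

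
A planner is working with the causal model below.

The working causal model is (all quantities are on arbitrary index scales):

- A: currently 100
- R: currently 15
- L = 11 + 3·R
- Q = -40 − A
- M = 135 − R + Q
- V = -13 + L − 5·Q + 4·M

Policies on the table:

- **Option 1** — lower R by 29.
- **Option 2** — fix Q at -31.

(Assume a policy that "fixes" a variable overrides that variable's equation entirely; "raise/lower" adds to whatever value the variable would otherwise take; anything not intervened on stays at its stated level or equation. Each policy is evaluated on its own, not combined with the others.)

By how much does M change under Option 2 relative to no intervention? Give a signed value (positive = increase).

109

Baseline:
  A = 100
  R = 15
  Q = -40 − 100 = -140
  M = 135 − 15 + (-140) = -20
Option 2 (Q := -31):
  A = 100
  R = 15
  Q = -31
  M = 135 − 15 + (-31) = 89
Change in M: 89 − (-20) = 109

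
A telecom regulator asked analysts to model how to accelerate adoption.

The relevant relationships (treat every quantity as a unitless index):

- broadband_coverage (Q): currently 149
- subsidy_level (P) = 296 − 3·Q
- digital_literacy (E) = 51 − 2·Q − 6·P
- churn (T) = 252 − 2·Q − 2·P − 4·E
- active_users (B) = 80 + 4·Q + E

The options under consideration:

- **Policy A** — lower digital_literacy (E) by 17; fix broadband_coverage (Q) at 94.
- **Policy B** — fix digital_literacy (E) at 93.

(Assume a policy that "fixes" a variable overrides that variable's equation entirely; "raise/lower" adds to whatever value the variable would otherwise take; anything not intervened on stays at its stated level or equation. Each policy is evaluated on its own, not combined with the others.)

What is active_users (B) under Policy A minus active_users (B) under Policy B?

-551

Policy A (E − 17, Q := 94):
  Q = 94
  P = 296 − 3·94 = 14
  E = 51 − 2·94 − 6·14 (−17 from intervention) = -238
  B = 80 + 4·94 + (-238) = 218
Policy B (E := 93):
  Q = 149
  P = 296 − 3·149 = -151
  E = 93
  B = 80 + 4·149 + 93 = 769
B: 218 − 769 = -551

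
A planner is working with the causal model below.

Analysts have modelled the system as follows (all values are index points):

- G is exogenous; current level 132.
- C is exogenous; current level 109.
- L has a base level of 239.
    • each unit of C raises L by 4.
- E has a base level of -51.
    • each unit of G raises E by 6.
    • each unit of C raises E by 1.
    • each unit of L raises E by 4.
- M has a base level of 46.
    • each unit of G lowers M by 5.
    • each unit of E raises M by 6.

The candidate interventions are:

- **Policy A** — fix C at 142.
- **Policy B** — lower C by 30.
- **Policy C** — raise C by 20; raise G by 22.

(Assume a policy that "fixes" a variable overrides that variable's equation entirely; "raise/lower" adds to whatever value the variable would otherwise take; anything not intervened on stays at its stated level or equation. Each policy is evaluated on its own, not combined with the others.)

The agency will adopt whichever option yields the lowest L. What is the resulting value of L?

555

Policy A (C := 142):
  C = 142
  L = 239 + 4·142 = 807
Policy B (C − 30):
  C = 109 − 30 = 79
  L = 239 + 4·79 = 555
Policy C (C + 20, G + 22):
  C = 109 + 20 = 129
  L = 239 + 4·129 = 755
Comparing — Policy A: L=807, Policy B: L=555, Policy C: L=755. Lowest is 555 (Policy B).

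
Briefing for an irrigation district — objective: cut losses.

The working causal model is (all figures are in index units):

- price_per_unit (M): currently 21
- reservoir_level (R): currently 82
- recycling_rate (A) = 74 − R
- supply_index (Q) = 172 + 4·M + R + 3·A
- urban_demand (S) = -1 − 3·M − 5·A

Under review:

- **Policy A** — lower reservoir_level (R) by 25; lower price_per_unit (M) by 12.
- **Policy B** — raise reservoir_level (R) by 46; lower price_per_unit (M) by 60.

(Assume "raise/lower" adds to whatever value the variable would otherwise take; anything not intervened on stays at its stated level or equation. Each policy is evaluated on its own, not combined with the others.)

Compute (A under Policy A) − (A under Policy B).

71

Policy A (R − 25, M − 12):
  R = 82 − 25 = 57
  A = 74 − 57 = 17
Policy B (R + 46, M − 60):
  R = 82 + 46 = 128
  A = 74 − 128 = -54
A: 17 − (-54) = 71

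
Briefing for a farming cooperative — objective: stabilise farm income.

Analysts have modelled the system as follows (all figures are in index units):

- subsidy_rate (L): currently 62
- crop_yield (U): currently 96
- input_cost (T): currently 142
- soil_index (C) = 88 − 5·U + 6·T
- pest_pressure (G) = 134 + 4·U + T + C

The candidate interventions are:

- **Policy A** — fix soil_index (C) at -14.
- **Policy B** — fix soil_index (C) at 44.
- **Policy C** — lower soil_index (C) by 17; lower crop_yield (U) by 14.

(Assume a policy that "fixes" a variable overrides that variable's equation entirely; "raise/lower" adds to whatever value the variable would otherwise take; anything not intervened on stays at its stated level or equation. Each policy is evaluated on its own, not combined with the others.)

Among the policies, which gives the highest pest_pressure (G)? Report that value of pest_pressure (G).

Policy A (C := -14):
  U = 96
  T = 142
  C = -14
  G = 134 + 4·96 + 142 + (-14) = 646
Policy B (C := 44):
  U = 96
  T = 142
  C = 44
  G = 134 + 4·96 + 142 + 44 = 704
Policy C (C − 17, U − 14):
  U = 96 − 14 = 82
  T = 142
  C = 88 − 5·82 + 6·142 (−17 from intervention) = 513
  G = 134 + 4·82 + 142 + 513 = 1117
Comparing — Policy A: G=646, Policy B: G=704, Policy C: G=1117. Highest is 1117 (Policy C).

1117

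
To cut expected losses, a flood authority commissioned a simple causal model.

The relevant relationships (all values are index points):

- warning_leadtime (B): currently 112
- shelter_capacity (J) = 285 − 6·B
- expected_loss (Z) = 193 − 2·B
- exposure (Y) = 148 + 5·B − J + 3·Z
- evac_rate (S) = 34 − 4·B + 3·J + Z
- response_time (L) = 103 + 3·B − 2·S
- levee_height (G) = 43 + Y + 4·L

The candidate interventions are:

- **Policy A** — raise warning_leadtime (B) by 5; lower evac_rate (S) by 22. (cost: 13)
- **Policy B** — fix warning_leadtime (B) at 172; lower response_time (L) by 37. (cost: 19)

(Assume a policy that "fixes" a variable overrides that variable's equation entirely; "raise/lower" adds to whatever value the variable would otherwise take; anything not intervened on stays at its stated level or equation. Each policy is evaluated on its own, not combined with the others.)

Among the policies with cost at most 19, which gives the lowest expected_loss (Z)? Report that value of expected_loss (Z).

-151

Policy A (B + 5, S − 22):
  B = 112 + 5 = 117
  Z = 193 − 2·117 = -41
Policy B (B := 172, L − 37):
  B = 172
  Z = 193 − 2·172 = -151
Comparing — Policy A: Z=-41, Policy B: Z=-151. Lowest is -151 (Policy B).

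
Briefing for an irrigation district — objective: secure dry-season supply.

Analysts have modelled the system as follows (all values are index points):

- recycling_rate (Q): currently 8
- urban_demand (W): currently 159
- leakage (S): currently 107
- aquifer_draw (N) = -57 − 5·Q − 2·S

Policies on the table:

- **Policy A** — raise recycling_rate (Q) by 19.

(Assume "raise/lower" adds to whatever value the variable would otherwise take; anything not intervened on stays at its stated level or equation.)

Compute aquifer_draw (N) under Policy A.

-406

Policy A (Q + 19):
  Q = 8 + 19 = 27
  S = 107
  N = -57 − 5·27 − 2·107 = -406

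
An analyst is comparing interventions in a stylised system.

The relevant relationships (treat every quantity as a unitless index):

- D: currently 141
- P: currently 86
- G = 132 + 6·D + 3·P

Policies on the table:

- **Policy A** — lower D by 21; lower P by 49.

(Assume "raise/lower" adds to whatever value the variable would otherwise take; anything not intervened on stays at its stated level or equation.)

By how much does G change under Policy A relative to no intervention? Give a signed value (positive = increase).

-273

Baseline:
  D = 141
  P = 86
  G = 132 + 6·141 + 3·86 = 1236
Policy A (D − 21, P − 49):
  D = 141 − 21 = 120
  P = 86 − 49 = 37
  G = 132 + 6·120 + 3·37 = 963
Change in G: 963 − 1236 = -273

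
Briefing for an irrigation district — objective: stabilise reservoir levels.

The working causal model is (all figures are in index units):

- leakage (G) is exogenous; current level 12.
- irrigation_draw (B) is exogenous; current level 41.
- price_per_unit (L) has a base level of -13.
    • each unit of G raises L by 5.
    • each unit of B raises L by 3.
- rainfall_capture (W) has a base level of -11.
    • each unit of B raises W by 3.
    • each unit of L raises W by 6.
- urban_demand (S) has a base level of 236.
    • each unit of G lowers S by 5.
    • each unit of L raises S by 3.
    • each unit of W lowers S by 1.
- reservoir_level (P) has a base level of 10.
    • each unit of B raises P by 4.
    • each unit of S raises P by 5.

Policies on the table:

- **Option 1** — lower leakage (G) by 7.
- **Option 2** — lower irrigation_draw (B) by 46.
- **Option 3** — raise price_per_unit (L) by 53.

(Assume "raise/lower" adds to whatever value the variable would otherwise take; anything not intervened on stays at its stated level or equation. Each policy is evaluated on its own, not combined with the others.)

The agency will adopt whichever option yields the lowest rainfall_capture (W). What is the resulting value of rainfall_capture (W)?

166

Option 1 (G − 7):
  G = 12 − 7 = 5
  B = 41
  L = -13 + 5·5 + 3·41 = 135
  W = -11 + 3·41 + 6·135 = 922
Option 2 (B − 46):
  G = 12
  B = 41 − 46 = -5
  L = -13 + 5·12 + 3·(-5) = 32
  W = -11 + 3·(-5) + 6·32 = 166
Option 3 (L + 53):
  G = 12
  B = 41
  L = -13 + 5·12 + 3·41 (+53 from intervention) = 223
  W = -11 + 3·41 + 6·223 = 1450
Comparing — Option 1: W=922, Option 2: W=166, Option 3: W=1450. Lowest is 166 (Option 2).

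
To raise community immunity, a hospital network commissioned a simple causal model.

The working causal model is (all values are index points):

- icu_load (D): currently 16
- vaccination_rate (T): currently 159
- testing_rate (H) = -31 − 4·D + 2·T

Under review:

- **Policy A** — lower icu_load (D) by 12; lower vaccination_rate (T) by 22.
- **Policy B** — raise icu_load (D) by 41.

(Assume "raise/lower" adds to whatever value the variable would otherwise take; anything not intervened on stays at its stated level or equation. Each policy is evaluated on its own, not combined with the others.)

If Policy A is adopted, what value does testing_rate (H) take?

Policy A (D − 12, T − 22):
  D = 16 − 12 = 4
  T = 159 − 22 = 137
  H = -31 − 4·4 + 2·137 = 227

227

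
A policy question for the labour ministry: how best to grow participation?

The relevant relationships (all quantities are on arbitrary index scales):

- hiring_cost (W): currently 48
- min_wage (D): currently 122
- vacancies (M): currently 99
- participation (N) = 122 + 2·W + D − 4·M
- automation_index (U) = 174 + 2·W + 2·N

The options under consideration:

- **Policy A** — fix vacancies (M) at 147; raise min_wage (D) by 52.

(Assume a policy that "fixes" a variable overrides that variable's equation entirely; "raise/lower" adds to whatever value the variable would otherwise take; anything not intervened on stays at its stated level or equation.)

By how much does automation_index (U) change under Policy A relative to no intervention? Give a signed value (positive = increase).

Baseline:
  W = 48
  D = 122
  M = 99
  N = 122 + 2·48 + 122 − 4·99 = -56
  U = 174 + 2·48 + 2·(-56) = 158
Policy A (M := 147, D + 52):
  W = 48
  D = 122 + 52 = 174
  M = 147
  N = 122 + 2·48 + 174 − 4·147 = -196
  U = 174 + 2·48 + 2·(-196) = -122
Change in U: -122 − 158 = -280

-280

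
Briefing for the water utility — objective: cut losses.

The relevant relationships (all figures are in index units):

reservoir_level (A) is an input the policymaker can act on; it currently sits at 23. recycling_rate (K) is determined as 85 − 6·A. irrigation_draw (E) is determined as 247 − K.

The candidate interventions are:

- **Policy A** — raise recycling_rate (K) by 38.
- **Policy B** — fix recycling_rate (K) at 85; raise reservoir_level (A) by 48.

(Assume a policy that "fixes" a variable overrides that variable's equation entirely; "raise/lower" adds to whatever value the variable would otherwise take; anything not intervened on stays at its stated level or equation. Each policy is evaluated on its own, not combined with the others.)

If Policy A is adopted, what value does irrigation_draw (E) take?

262

Policy A (K + 38):
  A = 23
  K = 85 − 6·23 (+38 from intervention) = -15
  E = 247 − (-15) = 262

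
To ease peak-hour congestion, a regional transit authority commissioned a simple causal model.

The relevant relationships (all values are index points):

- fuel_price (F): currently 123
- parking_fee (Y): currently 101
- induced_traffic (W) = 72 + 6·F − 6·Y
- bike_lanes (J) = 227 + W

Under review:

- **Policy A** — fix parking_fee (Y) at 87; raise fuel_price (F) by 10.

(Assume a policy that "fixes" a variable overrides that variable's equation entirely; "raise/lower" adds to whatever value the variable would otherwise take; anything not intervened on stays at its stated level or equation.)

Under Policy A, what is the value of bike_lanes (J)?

575

Policy A (Y := 87, F + 10):
  F = 123 + 10 = 133
  Y = 87
  W = 72 + 6·133 − 6·87 = 348
  J = 227 + 348 = 575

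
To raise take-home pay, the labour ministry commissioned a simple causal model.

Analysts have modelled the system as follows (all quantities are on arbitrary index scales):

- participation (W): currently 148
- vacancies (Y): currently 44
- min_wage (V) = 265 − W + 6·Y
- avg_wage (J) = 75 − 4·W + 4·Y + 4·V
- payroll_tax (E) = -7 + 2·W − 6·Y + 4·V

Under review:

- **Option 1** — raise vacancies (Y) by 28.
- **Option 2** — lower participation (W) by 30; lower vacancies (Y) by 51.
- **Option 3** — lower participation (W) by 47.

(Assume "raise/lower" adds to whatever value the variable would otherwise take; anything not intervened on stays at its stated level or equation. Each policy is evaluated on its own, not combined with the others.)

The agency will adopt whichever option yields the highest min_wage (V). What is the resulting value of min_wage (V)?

Option 1 (Y + 28):
  W = 148
  Y = 44 + 28 = 72
  V = 265 − 148 + 6·72 = 549
Option 2 (W − 30, Y − 51):
  W = 148 − 30 = 118
  Y = 44 − 51 = -7
  V = 265 − 118 + 6·(-7) = 105
Option 3 (W − 47):
  W = 148 − 47 = 101
  Y = 44
  V = 265 − 101 + 6·44 = 428
Comparing — Option 1: V=549, Option 2: V=105, Option 3: V=428. Highest is 549 (Option 1).

549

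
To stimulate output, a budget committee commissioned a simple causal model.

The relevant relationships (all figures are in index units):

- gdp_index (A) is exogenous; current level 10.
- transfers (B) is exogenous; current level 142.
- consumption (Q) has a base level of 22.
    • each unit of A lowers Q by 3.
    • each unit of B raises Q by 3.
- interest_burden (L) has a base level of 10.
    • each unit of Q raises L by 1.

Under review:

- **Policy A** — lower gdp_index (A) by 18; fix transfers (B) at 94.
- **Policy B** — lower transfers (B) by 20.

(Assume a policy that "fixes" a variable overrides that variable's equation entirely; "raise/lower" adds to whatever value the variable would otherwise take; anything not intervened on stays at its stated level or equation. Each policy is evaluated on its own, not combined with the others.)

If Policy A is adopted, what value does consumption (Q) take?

Policy A (A − 18, B := 94):
  A = 10 − 18 = -8
  B = 94
  Q = 22 − 3·(-8) + 3·94 = 328

328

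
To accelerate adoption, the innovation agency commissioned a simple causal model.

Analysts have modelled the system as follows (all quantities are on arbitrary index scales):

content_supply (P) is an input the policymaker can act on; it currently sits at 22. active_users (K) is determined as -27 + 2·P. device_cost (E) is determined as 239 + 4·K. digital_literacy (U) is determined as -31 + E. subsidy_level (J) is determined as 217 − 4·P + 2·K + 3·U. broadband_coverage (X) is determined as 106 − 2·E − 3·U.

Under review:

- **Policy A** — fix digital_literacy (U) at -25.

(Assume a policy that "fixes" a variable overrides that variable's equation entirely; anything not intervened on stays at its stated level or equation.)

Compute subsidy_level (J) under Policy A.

88

Policy A (U := -25):
  P = 22
  K = -27 + 2·22 = 17
  E = 239 + 4·17 = 307
  U = -25
  J = 217 − 4·22 + 2·17 + 3·(-25) = 88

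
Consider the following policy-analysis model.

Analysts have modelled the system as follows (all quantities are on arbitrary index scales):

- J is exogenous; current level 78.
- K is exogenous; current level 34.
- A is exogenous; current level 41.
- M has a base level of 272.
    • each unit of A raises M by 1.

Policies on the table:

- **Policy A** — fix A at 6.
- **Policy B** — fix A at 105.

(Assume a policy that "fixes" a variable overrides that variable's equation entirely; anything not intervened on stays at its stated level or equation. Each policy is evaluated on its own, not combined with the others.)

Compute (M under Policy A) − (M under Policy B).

-99

Policy A (A := 6):
  A = 6
  M = 272 + 6 = 278
Policy B (A := 105):
  A = 105
  M = 272 + 105 = 377
M: 278 − 377 = -99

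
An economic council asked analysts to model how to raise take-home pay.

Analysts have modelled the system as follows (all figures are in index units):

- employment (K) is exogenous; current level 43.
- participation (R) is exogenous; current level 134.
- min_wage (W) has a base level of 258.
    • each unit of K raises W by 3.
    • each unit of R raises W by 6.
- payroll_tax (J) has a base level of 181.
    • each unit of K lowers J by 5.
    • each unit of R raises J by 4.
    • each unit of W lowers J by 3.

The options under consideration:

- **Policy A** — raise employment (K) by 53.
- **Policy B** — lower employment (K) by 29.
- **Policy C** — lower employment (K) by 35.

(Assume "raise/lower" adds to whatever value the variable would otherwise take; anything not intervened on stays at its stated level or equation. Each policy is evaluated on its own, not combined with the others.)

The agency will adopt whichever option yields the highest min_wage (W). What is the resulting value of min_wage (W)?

Policy A (K + 53):
  K = 43 + 53 = 96
  R = 134
  W = 258 + 3·96 + 6·134 = 1350
Policy B (K − 29):
  K = 43 − 29 = 14
  R = 134
  W = 258 + 3·14 + 6·134 = 1104
Policy C (K − 35):
  K = 43 − 35 = 8
  R = 134
  W = 258 + 3·8 + 6·134 = 1086
Comparing — Policy A: W=1350, Policy B: W=1104, Policy C: W=1086. Highest is 1350 (Policy A).

1350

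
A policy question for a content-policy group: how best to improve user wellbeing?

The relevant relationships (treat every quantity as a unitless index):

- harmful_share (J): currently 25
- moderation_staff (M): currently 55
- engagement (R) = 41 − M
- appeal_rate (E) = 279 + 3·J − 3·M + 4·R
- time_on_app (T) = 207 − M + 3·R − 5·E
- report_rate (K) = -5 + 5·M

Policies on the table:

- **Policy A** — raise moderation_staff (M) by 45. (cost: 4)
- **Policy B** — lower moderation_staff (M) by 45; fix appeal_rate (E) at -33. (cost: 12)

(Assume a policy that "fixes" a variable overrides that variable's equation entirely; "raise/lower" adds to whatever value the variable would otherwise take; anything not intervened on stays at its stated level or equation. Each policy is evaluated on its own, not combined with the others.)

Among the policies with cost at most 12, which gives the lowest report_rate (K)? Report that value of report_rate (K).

Policy A (M + 45):
  M = 55 + 45 = 100
  K = -5 + 5·100 = 495
Policy B (M − 45, E := -33):
  M = 55 − 45 = 10
  K = -5 + 5·10 = 45
Comparing — Policy A: K=495, Policy B: K=45. Lowest is 45 (Policy B).

45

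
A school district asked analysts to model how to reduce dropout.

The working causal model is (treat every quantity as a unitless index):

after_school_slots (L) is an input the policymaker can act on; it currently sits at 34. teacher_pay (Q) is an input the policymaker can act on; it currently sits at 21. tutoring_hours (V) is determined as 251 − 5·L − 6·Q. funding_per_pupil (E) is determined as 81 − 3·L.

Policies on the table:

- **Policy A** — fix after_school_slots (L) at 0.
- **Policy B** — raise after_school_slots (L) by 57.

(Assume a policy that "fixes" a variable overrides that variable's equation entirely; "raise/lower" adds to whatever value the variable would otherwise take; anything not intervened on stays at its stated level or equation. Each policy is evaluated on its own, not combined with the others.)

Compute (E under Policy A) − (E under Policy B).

Policy A (L := 0):
  L = 0
  E = 81 − 3·0 = 81
Policy B (L + 57):
  L = 34 + 57 = 91
  E = 81 − 3·91 = -192
E: 81 − (-192) = 273

273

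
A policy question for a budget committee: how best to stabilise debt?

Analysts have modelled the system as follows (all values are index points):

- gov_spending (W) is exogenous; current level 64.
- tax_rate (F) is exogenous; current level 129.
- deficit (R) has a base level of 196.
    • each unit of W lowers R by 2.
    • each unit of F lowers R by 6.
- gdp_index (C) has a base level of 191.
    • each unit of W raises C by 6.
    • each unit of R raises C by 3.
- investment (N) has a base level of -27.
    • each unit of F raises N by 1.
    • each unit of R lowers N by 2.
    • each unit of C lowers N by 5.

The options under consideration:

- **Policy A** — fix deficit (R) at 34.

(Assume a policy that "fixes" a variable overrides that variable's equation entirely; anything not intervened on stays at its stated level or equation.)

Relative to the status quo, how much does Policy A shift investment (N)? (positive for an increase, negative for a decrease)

Baseline:
  W = 64
  F = 129
  R = 196 − 2·64 − 6·129 = -706
  C = 191 + 6·64 + 3·(-706) = -1543
  N = -27 + 129 − 2·(-706) − 5·(-1543) = 9229
Policy A (R := 34):
  W = 64
  F = 129
  R = 34
  C = 191 + 6·64 + 3·34 = 677
  N = -27 + 129 − 2·34 − 5·677 = -3351
Change in N: -3351 − 9229 = -12580

-12580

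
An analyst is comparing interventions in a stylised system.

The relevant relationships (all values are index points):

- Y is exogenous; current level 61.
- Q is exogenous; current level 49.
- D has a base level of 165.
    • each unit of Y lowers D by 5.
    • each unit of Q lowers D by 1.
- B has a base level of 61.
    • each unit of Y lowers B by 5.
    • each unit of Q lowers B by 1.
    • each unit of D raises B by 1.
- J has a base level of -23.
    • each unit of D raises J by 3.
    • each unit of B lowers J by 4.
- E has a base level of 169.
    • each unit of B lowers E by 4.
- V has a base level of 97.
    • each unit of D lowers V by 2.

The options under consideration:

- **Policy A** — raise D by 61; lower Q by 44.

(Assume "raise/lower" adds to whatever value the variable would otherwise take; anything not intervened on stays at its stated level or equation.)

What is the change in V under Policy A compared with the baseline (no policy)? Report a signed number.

-210

Baseline:
  Y = 61
  Q = 49
  D = 165 − 5·61 − 49 = -189
  V = 97 − 2·(-189) = 475
Policy A (D + 61, Q − 44):
  Y = 61
  Q = 49 − 44 = 5
  D = 165 − 5·61 − 5 (+61 from intervention) = -84
  V = 97 − 2·(-84) = 265
Change in V: 265 − 475 = -210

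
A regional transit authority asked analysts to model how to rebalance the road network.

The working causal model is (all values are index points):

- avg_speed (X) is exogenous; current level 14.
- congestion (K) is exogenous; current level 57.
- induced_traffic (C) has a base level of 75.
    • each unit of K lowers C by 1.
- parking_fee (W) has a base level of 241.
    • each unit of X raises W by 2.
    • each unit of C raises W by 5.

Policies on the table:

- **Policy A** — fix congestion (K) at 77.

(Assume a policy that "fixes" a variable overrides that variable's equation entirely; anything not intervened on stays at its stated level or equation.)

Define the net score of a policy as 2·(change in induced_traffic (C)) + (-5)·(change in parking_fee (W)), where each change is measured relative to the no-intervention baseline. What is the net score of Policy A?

Baseline:
  X = 14
  K = 57
  C = 75 − 57 = 18
  W = 241 + 2·14 + 5·18 = 359
Policy A (K := 77):
  X = 14
  K = 77
  C = 75 − 77 = -2
  W = 241 + 2·14 + 5·(-2) = 259
ΔC = -2 − 18 = -20; ΔW = 259 − 359 = -100
Score = 2·(-20) + (-5)·(-100) = 460

460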